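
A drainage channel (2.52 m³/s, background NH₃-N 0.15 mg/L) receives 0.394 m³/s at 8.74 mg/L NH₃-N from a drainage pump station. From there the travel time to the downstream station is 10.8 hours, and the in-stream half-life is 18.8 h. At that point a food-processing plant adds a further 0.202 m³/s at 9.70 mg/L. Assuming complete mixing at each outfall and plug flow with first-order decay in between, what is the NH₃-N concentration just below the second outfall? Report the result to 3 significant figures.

1.45 mg/L

Mixed concentration C = ΣQC/ΣQ = (2.520·0.1500 + 0.3940·8.740) / 2.914 = 3.822/2.914 = 1.311 mg/L; combined flow 2.914 m³/s.
Half-life 18.8 h → k = ln 2 / 18.8 = 0.03687 h⁻¹ = 0.8849 d⁻¹.
Applying C = C₀e^(−kt): 1.311 × 0.6715 = 0.8807 mg/L.
Second outfall: C = (2.914·0.8807 + 0.2020·9.700)/3.116 = 1.452 mg/L.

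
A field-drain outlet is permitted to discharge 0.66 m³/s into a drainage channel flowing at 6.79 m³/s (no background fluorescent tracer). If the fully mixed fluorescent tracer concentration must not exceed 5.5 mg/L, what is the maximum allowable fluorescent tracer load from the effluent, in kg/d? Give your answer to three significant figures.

3540 kg/d

Mass balance at the limit: 6.790·0 + 0.6600·Cₑ = 7.450·5.5 → Cₑ = 62.08 mg/L.
Load = 0.6600 m³/s × 62.08 g/m³ × 86 400 s/d = 3540 kg/d.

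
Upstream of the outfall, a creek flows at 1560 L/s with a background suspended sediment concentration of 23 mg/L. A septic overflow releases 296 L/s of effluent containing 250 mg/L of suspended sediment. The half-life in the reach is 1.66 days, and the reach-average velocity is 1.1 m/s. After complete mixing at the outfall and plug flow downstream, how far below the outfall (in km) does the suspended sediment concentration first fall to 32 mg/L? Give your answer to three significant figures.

Mass balance: C = (1560·23.00 + 296.0·250.0) / 1856 = 109900/1856 = 59.20 mg/L.
Half-life 1.66 d → k = ln 2 / 1.66 = 0.4176 d⁻¹.
Set 59.20·exp(−k·t) = 32 → t = ln(59.20/32)/k = 127300 s = 35.36 h.
Distance = v·t = 1.1·127300 = 140000 m = 140.0 km.

140 km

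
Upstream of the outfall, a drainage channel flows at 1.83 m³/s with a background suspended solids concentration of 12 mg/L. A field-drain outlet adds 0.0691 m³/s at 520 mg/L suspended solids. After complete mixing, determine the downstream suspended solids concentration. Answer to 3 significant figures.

30.5 mg/L

Mixed concentration C = ΣQC/ΣQ = (1.830·12.00 + 0.06910·520.0) / 1.899 = 57.89/1.899 = 30.48 mg/L.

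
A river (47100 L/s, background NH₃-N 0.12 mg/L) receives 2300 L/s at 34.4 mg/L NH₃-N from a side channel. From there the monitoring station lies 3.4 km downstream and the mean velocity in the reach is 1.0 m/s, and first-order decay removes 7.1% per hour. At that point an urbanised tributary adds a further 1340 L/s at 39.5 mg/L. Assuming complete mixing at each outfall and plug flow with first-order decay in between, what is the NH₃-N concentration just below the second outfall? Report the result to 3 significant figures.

After mixing, C = (47100·0.1200 + 2300·34.40) / 49400 = 84770/49400 = 1.716 mg/L; combined flow 49400 L/s.
Travel time t = 3.4·1000 / 1.0 = 3400 s = 0.9444 h.
7.1%/h lost → k = −ln(1 − 0.071) = 0.07365 h⁻¹.
After decay, C = 1.716 × e^(−kt) = 1.716 × 0.9328 = 1.601 mg/L.
Second outfall: C = (49400·1.601 + 1340·39.50)/50740 = 2.602 mg/L.

2.60 mg/L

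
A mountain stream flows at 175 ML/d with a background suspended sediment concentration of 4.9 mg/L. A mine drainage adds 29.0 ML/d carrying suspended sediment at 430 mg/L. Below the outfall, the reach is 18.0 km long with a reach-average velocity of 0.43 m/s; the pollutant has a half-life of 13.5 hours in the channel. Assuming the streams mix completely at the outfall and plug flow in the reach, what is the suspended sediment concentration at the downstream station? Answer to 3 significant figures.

36.0 mg/L

Flow-weighted average: C = (175.0·4.900 + 29.00·430.0) / 204.0 = 13330/204.0 = 65.33 mg/L.
Travel time t = 18.0·1000 / 0.43 = 41860 s = 11.63 h.
Half-life 13.5 h → k = ln 2 / 13.5 = 0.05134 h⁻¹ = 1.232 d⁻¹.
Applying C = C₀e^(−kt): 65.33 × 0.5504 = 35.96 mg/L.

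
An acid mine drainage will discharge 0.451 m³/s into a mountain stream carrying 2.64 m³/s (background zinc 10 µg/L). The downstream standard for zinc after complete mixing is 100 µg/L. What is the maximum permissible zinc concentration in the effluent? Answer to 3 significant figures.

627 µg/L

At the limit, (Qr·Cr + Qe·Cₑ)/(Qr + Qe) = 100:
Cₑ = (3.091·100 − 2.640·10.00) / 0.4510 = 626.8 µg/L.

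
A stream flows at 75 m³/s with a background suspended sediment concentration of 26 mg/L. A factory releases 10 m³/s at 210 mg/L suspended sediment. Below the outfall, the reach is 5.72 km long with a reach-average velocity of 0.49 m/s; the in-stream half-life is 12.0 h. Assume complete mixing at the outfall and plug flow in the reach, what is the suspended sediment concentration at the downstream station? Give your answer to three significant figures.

Conservation of mass: C = (75.00·26.00 + 10.00·210.0) / 85.00 = 4050/85.00 = 47.65 mg/L.
Travel time t = 5.72·1000 / 0.49 = 11670 s = 3.243 h.
Half-life 12.0 h → k = ln 2 / 12.0 = 0.05776 h⁻¹ = 1.386 d⁻¹.
First-order decay: C = 47.65·exp(−k·t) = 47.65·0.8292 = 39.51 mg/L.

39.5 mg/L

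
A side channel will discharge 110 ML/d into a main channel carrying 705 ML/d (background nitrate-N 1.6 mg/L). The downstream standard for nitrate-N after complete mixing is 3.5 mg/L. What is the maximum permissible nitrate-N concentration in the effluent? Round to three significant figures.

15.7 mg/L

At the limit, (Qr·Cr + Qe·Cₑ)/(Qr + Qe) = 3.5:
Cₑ = (815.0·3.5 − 705.0·1.600) / 110.0 = 15.68 mg/L.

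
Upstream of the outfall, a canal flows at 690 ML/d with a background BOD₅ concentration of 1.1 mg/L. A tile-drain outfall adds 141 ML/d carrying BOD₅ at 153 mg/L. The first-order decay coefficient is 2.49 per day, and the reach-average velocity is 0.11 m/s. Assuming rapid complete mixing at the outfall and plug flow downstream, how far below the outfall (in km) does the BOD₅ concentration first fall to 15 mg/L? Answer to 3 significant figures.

Mass balance: C = (690.0·1.100 + 141.0·153.0) / 831.0 = 22330/831.0 = 26.87 mg/L.
Set 26.87·exp(−k·t) = 15 → t = ln(26.87/15)/k = 20230 s = 5.620 h.
Distance = v·t = 0.11·20230 = 2226 m = 2.226 km.

2.23 km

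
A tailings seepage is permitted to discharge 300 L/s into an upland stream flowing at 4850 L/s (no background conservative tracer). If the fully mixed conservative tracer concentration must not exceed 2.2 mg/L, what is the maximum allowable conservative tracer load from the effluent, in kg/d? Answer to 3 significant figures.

Mass balance at the limit: 4850·0 + 300.0·Cₑ = 5150·2.2 → Cₑ = 37.77 mg/L.
300.0 L/s = 0.3000 m³/s. Load = 0.3000 m³/s × 37.77 g/m³ × 86 400 s/d = 978.9 kg/d.

979 kg/d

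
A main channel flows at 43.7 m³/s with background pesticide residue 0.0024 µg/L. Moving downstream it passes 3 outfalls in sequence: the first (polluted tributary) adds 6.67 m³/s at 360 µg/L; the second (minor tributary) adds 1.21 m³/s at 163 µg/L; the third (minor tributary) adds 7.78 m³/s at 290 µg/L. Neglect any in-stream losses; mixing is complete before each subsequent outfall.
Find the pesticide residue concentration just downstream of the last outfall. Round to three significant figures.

81.8 µg/L

Outfall 1: combined Q = 50.37 m³/s; C = (43.70·0.002400 + 6.670·360.0)/50.37 = 47.67 µg/L.
Outfall 2: combined Q = 51.58 m³/s; C = (50.37·47.67 + 1.210·163.0)/51.58 = 50.38 µg/L.
Outfall 3: combined Q = 59.36 m³/s; C = (51.58·50.38 + 7.780·290.0)/59.36 = 81.78 µg/L.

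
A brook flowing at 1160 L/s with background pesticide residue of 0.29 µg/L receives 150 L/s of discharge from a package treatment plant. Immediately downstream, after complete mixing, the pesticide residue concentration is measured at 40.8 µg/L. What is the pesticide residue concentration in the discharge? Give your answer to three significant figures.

Mass balance: 1160·0.2900 + 150.0·Cₑ = 1310·40.80
→ Cₑ = (1310·40.80 − 1160·0.2900) / 150.0 = 354.1 µg/L.

354 µg/L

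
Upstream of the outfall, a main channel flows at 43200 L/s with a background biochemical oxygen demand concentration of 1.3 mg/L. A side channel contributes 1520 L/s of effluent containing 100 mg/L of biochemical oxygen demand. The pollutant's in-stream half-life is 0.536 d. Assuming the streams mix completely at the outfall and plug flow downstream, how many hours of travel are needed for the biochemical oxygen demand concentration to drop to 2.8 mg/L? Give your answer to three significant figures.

9.43 h

Mixed concentration C = ΣQC/ΣQ = (43200·1.300 + 1520·100.0) / 44720 = 208200/44720 = 4.655 mg/L.
Half-life 0.536 d → k = ln 2 / 0.536 = 1.293 d⁻¹.
4.655·exp(−k·t) = 2.8 → t = ln(4.655/2.8)/k = 33960 s = 9.433 h.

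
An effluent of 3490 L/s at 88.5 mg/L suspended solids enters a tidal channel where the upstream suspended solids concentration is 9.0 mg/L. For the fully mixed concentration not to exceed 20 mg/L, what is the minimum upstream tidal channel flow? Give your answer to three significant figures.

Set C_mix = 20: (Q·9.000 + 3490·88.50) / (Q + 3490) = 20
→ Q = 3490·(88.50 − 20)/(20 − 9.000) = 21730 L/s.

21700 L/s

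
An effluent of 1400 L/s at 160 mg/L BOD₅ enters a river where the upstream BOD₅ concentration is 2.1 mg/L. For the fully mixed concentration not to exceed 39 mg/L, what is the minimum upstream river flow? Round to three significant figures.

Set C_mix = 39: (Q·2.100 + 1400·160.0) / (Q + 1400) = 39
→ Q = 1400·(160.0 − 39)/(39 − 2.100) = 4591 L/s.

4590 L/s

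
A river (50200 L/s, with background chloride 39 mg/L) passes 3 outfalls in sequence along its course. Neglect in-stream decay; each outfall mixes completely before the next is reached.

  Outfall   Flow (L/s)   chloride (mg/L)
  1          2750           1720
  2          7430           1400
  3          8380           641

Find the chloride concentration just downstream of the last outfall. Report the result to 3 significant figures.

Below outfall 1: Q → 52950 L/s, C = (50200·39.00 + 2750·1720)/52950 = 126.3 mg/L.
Below outfall 2: Q → 60380 L/s, C = (52950·126.3 + 7430·1400)/60380 = 283.0 mg/L.
Below outfall 3: Q → 68760 L/s, C = (60380·283.0 + 8380·641.0)/68760 = 326.7 mg/L.

327 mg/L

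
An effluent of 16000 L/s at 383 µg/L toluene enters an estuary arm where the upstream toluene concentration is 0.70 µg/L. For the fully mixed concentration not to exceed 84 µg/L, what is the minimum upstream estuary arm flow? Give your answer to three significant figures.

Set C_mix = 84: (Q·0.7000 + 16000·383.0) / (Q + 16000) = 84
→ Q = 16000·(383.0 − 84)/(84 − 0.7000) = 57430 L/s.

57400 L/s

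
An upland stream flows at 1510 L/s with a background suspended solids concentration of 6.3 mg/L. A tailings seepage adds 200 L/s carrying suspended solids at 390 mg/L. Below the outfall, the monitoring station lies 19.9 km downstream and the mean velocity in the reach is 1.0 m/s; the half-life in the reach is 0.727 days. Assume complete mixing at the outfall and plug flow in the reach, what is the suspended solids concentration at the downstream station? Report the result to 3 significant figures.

Conservation of mass: C = (1510·6.300 + 200.0·390.0) / 1710 = 87510/1710 = 51.18 mg/L.
Travel time t = 19.9·1000 / 1.0 = 19900 s = 5.528 h.
Half-life 0.727 d → k = ln 2 / 0.727 = 0.9534 d⁻¹.
First-order decay: C = 51.18·exp(−k·t) = 51.18·0.8028 = 41.09 mg/L.

41.1 mg/L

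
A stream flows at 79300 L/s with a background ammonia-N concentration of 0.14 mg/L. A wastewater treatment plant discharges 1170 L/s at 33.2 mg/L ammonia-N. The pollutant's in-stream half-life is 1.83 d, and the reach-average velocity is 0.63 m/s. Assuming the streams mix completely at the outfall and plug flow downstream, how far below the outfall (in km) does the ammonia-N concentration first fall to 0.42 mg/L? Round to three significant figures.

Mass balance: C = (79300·0.1400 + 1170·33.20) / 80470 = 49950/80470 = 0.6207 mg/L.
Half-life 1.83 d → k = ln 2 / 1.83 = 0.3788 d⁻¹.
Set 0.6207·exp(−k·t) = 0.42 → t = ln(0.6207/0.42)/k = 89090 s = 24.75 h.
Distance = v·t = 0.63·89090 = 56130 m = 56.13 km.

56.1 km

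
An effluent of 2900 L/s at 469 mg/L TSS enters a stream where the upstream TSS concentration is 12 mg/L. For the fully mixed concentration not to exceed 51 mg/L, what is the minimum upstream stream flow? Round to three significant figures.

Set C_mix = 51: (Q·12.00 + 2900·469.0) / (Q + 2900) = 51
→ Q = 2900·(469.0 − 51)/(51 − 12.00) = 31080 L/s.

31100 L/s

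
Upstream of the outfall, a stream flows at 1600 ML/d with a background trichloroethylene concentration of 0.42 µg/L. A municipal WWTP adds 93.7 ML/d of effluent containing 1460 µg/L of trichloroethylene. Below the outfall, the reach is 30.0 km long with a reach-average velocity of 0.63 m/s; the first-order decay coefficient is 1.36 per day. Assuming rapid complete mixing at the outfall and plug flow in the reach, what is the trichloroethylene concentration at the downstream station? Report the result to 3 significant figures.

38.4 µg/L

Conservation of mass: C = (1600·0.4200 + 93.70·1460) / 1694 = 137500/1694 = 81.17 µg/L.
Travel time t = 30.0·1000 / 0.63 = 47620 s = 13.23 h.
Decay over the reach: 81.17·exp(−kt) = 81.17·0.4726 = 38.36 µg/L.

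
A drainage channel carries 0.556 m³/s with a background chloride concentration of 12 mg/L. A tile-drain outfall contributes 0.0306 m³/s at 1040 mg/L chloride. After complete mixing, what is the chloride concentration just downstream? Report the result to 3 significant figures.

Mass balance: C = (0.5560·12.00 + 0.03060·1040) / 0.5866 = 38.50/0.5866 = 65.63 mg/L.

65.6 mg/L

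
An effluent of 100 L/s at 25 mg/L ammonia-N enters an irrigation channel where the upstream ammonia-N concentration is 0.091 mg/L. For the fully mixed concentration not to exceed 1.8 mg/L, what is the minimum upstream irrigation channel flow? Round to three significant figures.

Set C_mix = 1.8: (Q·0.09100 + 100.0·25.00) / (Q + 100.0) = 1.8
→ Q = 100.0·(25.00 − 1.8)/(1.8 − 0.09100) = 1358 L/s.

1360 L/s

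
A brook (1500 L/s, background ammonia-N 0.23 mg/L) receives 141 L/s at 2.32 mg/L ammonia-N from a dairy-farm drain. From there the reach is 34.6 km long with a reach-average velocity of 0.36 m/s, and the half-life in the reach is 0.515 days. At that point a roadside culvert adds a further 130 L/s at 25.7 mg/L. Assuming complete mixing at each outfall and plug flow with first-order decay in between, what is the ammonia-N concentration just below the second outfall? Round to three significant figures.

1.97 mg/L

Mass balance: C = (1500·0.2300 + 141.0·2.320) / 1641 = 672.1/1641 = 0.4096 mg/L; combined flow 1641 L/s.
Travel time t = 34.6·1000 / 0.36 = 96110 s = 26.70 h.
Half-life 0.515 d → k = ln 2 / 0.515 = 1.346 d⁻¹.
First-order decay: C = 0.4096·exp(−k·t) = 0.4096·0.2238 = 0.09165 mg/L.
Second outfall: C = (1641·0.09165 + 130.0·25.70)/1771 = 1.971 mg/L.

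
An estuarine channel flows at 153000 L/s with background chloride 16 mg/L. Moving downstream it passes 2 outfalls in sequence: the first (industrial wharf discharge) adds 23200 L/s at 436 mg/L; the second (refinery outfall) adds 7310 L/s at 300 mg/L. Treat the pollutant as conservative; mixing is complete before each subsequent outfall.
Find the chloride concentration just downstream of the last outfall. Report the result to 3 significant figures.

Below outfall 1: Q → 176200 L/s, C = (153000·16.00 + 23200·436.0)/176200 = 71.30 mg/L.
Below outfall 2: Q → 183500 L/s, C = (176200·71.30 + 7310·300.0)/183500 = 80.41 mg/L.

80.4 mg/L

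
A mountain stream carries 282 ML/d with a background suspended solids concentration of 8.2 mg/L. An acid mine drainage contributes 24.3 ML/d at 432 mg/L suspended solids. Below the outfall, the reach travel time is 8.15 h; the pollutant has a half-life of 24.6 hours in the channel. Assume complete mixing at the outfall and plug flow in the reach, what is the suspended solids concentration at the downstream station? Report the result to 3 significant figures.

Flow-weighted average: C = (282.0·8.200 + 24.30·432.0) / 306.3 = 12810/306.3 = 41.82 mg/L.
Half-life 24.6 h → k = ln 2 / 24.6 = 0.02818 h⁻¹ = 0.6762 d⁻¹.
Decay over the reach: 41.82·exp(−kt) = 41.82·0.7948 = 33.24 mg/L.

33.2 mg/L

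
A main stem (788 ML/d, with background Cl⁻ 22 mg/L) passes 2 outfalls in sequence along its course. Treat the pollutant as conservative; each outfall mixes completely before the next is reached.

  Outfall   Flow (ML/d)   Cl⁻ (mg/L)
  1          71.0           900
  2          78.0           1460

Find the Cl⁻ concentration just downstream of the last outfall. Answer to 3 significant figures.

Outfall 1: combined Q = 859.0 ML/d; C = (788.0·22.00 + 71.00·900.0)/859.0 = 94.57 mg/L.
Outfall 2: combined Q = 937.0 ML/d; C = (859.0·94.57 + 78.00·1460)/937.0 = 208.2 mg/L.

208 mg/L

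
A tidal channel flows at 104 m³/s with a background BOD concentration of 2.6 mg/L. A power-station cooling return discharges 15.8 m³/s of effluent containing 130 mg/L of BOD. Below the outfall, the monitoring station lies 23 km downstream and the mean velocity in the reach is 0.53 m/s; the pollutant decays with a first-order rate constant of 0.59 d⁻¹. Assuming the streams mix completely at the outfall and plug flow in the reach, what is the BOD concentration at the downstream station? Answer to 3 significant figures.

Conservation of mass: C = (104.0·2.600 + 15.80·130.0) / 119.8 = 2324/119.8 = 19.40 mg/L.
Travel time t = 23·1000 / 0.53 = 43400 s = 12.05 h.
Applying C = C₀e^(−kt): 19.40 × 0.7435 = 14.43 mg/L.

14.4 mg/L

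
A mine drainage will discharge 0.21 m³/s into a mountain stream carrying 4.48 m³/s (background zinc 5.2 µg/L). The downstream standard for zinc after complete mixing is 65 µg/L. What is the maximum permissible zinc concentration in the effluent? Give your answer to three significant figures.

1340 µg/L

At the limit, (Qr·Cr + Qe·Cₑ)/(Qr + Qe) = 65:
Cₑ = (4.690·65 − 4.480·5.200) / 0.2100 = 1341 µg/L.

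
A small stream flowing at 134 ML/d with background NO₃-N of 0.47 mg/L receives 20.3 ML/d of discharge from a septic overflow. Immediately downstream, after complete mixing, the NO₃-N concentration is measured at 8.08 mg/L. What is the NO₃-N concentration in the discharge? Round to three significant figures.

Mass balance: 134.0·0.4700 + 20.30·Cₑ = 154.3·8.080
→ Cₑ = (154.3·8.080 − 134.0·0.4700) / 20.30 = 58.31 mg/L.

58.3 mg/L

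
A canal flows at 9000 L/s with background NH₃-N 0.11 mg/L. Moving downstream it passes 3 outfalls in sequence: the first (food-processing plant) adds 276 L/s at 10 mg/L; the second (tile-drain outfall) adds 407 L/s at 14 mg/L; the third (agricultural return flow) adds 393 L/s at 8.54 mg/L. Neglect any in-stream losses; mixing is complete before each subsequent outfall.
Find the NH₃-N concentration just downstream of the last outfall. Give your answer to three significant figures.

1.27 mg/L

Outfall 1: combined Q = 9276 L/s; C = (9000·0.1100 + 276.0·10.00)/9276 = 0.4043 mg/L.
Outfall 2: combined Q = 9683 L/s; C = (9276·0.4043 + 407.0·14.00)/9683 = 0.9757 mg/L.
Outfall 3: combined Q = 10080 L/s; C = (9683·0.9757 + 393.0·8.540)/10080 = 1.271 mg/L.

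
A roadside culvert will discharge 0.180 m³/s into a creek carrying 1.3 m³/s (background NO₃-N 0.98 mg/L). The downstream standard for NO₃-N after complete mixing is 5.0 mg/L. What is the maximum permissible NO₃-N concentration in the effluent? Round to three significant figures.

At the limit, (Qr·Cr + Qe·Cₑ)/(Qr + Qe) = 5.0:
Cₑ = (1.480·5.0 − 1.300·0.9800) / 0.1800 = 34.03 mg/L.

34.0 mg/L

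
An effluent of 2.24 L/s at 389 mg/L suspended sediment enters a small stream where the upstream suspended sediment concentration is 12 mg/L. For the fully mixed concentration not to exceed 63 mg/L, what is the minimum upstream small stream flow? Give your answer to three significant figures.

Set C_mix = 63: (Q·12.00 + 2.240·389.0) / (Q + 2.240) = 63
→ Q = 2.240·(389.0 − 63)/(63 − 12.00) = 14.32 L/s.

14.3 L/s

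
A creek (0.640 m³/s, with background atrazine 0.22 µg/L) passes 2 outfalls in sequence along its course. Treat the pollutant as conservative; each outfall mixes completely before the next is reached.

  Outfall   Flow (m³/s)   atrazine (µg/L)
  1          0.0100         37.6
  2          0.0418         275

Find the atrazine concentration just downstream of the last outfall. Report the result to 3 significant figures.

Below outfall 1: Q → 0.6500 m³/s, C = (0.6400·0.2200 + 0.01000·37.60)/0.6500 = 0.7951 µg/L.
Below outfall 2: Q → 0.6918 m³/s, C = (0.6500·0.7951 + 0.04180·275.0)/0.6918 = 17.36 µg/L.

17.4 µg/L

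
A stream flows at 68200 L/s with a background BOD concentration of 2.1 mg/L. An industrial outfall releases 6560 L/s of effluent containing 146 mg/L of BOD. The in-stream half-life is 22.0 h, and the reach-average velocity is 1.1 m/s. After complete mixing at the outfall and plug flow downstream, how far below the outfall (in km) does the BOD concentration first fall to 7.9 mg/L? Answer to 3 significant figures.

Mixed concentration C = ΣQC/ΣQ = (68200·2.100 + 6560·146.0) / 74760 = 1101000/74760 = 14.73 mg/L.
Half-life 22.0 h → k = ln 2 / 22.0 = 0.03151 h⁻¹ = 0.7562 d⁻¹.
Set 14.73·exp(−k·t) = 7.9 → t = ln(14.73/7.9)/k = 71160 s = 19.77 h.
Distance = v·t = 1.1·71160 = 78280 m = 78.28 km.

78.3 km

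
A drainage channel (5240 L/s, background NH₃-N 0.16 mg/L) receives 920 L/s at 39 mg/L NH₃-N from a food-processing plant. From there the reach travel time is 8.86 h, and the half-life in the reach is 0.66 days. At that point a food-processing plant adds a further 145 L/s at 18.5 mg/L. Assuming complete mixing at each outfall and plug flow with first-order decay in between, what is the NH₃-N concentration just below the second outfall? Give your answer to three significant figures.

Mass balance: C = (5240·0.1600 + 920.0·39.00) / 6160 = 36720/6160 = 5.961 mg/L; combined flow 6160 L/s.
Half-life 0.66 d → k = ln 2 / 0.66 = 1.050 d⁻¹.
First-order decay: C = 5.961·exp(−k·t) = 5.961·0.6786 = 4.045 mg/L.
Second outfall: C = (6160·4.045 + 145.0·18.50)/6305 = 4.377 mg/L.

4.38 mg/L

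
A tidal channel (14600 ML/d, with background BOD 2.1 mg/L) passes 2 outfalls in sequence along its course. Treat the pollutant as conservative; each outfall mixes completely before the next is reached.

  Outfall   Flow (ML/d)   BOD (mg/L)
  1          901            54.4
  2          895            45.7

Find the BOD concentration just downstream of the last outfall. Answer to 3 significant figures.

Outfall 1: combined Q = 15500 ML/d; C = (14600·2.100 + 901.0·54.40)/15500 = 5.140 mg/L.
Outfall 2: combined Q = 16400 ML/d; C = (15500·5.140 + 895.0·45.70)/16400 = 7.354 mg/L.

7.35 mg/L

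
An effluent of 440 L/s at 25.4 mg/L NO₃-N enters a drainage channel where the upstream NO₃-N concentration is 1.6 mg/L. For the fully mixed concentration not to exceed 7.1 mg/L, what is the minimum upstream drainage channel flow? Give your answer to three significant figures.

Set C_mix = 7.1: (Q·1.600 + 440.0·25.40) / (Q + 440.0) = 7.1
→ Q = 440.0·(25.40 − 7.1)/(7.1 − 1.600) = 1464 L/s.

1460 L/s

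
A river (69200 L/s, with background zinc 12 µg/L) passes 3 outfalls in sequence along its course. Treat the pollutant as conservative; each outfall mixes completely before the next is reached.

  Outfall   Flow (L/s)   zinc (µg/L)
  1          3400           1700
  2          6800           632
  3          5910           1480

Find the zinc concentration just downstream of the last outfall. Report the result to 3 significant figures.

After outfall 1: Q = 69200 + 3400 = 72600 L/s; C = (69200·12.00 + 3400·1700)/72600 = 91.05 µg/L.
After outfall 2: Q = 72600 + 6800 = 79400 L/s; C = (72600·91.05 + 6800·632.0)/79400 = 137.4 µg/L.
After outfall 3: Q = 79400 + 5910 = 85310 L/s; C = (79400·137.4 + 5910·1480)/85310 = 230.4 µg/L.

230 µg/L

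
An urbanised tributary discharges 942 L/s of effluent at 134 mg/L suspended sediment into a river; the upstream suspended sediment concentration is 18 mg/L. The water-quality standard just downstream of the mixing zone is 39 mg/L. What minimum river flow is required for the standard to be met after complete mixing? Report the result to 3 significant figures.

4260 L/s

Set C_mix = 39: (Q·18.00 + 942.0·134.0) / (Q + 942.0) = 39
→ Q = 942.0·(134.0 − 39)/(39 − 18.00) = 4261 L/s.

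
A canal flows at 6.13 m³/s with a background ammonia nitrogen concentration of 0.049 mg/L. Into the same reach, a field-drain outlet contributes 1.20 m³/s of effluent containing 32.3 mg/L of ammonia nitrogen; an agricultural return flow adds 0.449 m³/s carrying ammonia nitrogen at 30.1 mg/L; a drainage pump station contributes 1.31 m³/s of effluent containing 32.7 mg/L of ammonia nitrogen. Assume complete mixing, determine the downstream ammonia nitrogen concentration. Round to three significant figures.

Flow-weighted average: C = (6.130·0.04900 + 1.200·32.30 + 0.4490·30.10 + 1.310·32.70) / 9.089 = 95.41/9.089 = 10.50 mg/L.

10.5 mg/L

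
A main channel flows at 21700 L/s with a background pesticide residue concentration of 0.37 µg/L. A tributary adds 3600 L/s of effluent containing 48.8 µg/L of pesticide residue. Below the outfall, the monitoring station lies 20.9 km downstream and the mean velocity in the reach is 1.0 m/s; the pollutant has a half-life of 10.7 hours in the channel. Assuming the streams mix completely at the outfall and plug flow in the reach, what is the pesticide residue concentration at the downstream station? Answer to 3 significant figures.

After mixing, C = (21700·0.3700 + 3600·48.80) / 25300 = 183700/25300 = 7.261 µg/L.
Travel time t = 20.9·1000 / 1.0 = 20900 s = 5.806 h.
Half-life 10.7 h → k = ln 2 / 10.7 = 0.06478 h⁻¹ = 1.555 d⁻¹.
After decay, C = 7.261 × e^(−kt) = 7.261 × 0.6865 = 4.985 µg/L.

4.99 µg/L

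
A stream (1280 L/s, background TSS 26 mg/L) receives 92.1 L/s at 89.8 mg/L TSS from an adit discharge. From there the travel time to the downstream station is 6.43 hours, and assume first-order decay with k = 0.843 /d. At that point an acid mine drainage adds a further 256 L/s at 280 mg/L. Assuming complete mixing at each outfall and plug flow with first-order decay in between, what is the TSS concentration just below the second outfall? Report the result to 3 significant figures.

64.4 mg/L

Mass balance: C = (1280·26.00 + 92.10·89.80) / 1372 = 41550/1372 = 30.28 mg/L; combined flow 1372 L/s.
Applying C = C₀e^(−kt): 30.28 × 0.7978 = 24.16 mg/L.
Second outfall: C = (1372·24.16 + 256.0·280.0)/1628 = 64.39 mg/L.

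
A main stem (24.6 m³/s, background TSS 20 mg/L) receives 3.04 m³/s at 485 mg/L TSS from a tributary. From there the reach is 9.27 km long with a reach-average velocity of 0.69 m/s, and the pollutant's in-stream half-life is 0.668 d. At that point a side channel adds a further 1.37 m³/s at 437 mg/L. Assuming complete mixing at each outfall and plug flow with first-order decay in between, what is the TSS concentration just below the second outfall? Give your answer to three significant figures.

Flow-weighted average: C = (24.60·20.00 + 3.040·485.0) / 27.64 = 1966/27.64 = 71.14 mg/L; combined flow 27.64 m³/s.
Travel time t = 9.27·1000 / 0.69 = 13430 s = 3.732 h.
Half-life 0.668 d → k = ln 2 / 0.668 = 1.038 d⁻¹.
After decay, C = 71.14 × e^(−kt) = 71.14 × 0.8510 = 60.54 mg/L.
Second outfall: C = (27.64·60.54 + 1.370·437.0)/29.01 = 78.32 mg/L.

78.3 mg/L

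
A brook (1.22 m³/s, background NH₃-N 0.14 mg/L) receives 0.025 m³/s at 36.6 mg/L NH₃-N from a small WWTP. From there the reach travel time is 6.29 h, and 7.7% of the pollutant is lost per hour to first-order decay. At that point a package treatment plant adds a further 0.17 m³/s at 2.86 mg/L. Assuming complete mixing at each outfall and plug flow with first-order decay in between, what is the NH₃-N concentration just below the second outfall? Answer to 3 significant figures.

After mixing, C = (1.220·0.1400 + 0.02500·36.60) / 1.245 = 1.086/1.245 = 0.8721 mg/L; combined flow 1.245 m³/s.
7.7%/h lost → k = −ln(1 − 0.077) = 0.08013 h⁻¹.
After decay, C = 0.8721 × e^(−kt) = 0.8721 × 0.6041 = 0.5269 mg/L.
Second outfall: C = (1.245·0.5269 + 0.1700·2.860)/1.415 = 0.8072 mg/L.

0.807 mg/L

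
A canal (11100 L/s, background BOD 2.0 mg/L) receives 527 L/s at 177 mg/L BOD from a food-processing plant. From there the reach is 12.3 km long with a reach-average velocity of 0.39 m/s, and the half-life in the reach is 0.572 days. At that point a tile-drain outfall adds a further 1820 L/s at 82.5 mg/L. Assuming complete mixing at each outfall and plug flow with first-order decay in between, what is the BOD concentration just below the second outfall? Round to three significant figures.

16.7 mg/L

After mixing, C = (11100·2.000 + 527.0·177.0) / 11630 = 115500/11630 = 9.932 mg/L; combined flow 11630 L/s.
Travel time t = 12.3·1000 / 0.39 = 31540 s = 8.761 h.
Half-life 0.572 d → k = ln 2 / 0.572 = 1.212 d⁻¹.
Applying C = C₀e^(−kt): 9.932 × 0.6425 = 6.382 mg/L.
Second outfall: C = (11630·6.382 + 1820·82.50)/13450 = 16.68 mg/L.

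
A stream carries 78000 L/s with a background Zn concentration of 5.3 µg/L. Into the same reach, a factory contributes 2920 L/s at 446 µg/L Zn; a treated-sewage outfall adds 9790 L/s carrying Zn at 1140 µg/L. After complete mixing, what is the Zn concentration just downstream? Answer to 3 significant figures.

142 µg/L

After mixing, C = (78000·5.300 + 2920·446.0 + 9790·1140) / 90710 = 12880000/90710 = 142.0 µg/L.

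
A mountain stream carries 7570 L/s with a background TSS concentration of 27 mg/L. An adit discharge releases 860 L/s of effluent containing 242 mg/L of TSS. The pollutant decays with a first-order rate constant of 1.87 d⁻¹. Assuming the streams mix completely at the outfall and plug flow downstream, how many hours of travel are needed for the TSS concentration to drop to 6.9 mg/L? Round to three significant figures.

25.1 h

Conservation of mass: C = (7570·27.00 + 860.0·242.0) / 8430 = 412500/8430 = 48.93 mg/L.
48.93·exp(−k·t) = 6.9 → t = ln(48.93/6.9)/k = 90510 s = 25.14 h.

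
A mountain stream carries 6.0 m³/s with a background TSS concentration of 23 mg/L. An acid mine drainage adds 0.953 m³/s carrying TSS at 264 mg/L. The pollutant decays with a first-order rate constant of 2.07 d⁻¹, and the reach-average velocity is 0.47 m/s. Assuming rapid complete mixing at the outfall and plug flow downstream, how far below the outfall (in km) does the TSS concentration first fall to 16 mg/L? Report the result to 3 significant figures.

24.6 km

After mixing, C = (6.000·23.00 + 0.9530·264.0) / 6.953 = 389.6/6.953 = 56.03 mg/L.
Set 56.03·exp(−k·t) = 16 → t = ln(56.03/16)/k = 52310 s = 14.53 h.
Distance = v·t = 0.47·52310 = 24590 m = 24.59 km.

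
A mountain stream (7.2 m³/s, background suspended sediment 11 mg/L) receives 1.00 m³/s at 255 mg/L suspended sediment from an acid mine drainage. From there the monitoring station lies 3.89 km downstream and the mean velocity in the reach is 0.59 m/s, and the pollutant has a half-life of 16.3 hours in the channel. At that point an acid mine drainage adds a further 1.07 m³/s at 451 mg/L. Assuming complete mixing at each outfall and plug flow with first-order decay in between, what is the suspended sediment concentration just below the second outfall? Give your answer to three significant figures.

85.4 mg/L

After mixing, C = (7.200·11.00 + 1.000·255.0) / 8.200 = 334.2/8.200 = 40.76 mg/L; combined flow 8.200 m³/s.
Travel time t = 3.89·1000 / 0.59 = 6593 s = 1.831 h.
Half-life 16.3 h → k = ln 2 / 16.3 = 0.04252 h⁻¹ = 1.021 d⁻¹.
After decay, C = 40.76 × e^(−kt) = 40.76 × 0.9251 = 37.70 mg/L.
Second outfall: C = (8.200·37.70 + 1.070·451.0)/9.270 = 85.41 mg/L.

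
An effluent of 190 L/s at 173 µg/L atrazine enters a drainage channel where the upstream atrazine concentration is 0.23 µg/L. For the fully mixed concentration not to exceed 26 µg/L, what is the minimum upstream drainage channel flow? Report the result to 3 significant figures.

1080 L/s

Set C_mix = 26: (Q·0.2300 + 190.0·173.0) / (Q + 190.0) = 26
→ Q = 190.0·(173.0 − 26)/(26 − 0.2300) = 1084 L/s.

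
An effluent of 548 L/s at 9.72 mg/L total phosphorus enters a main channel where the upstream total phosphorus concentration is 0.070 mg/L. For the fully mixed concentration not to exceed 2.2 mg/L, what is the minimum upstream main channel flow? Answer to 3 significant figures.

Set C_mix = 2.2: (Q·0.07000 + 548.0·9.720) / (Q + 548.0) = 2.2
→ Q = 548.0·(9.720 − 2.2)/(2.2 − 0.07000) = 1935 L/s.

1930 L/s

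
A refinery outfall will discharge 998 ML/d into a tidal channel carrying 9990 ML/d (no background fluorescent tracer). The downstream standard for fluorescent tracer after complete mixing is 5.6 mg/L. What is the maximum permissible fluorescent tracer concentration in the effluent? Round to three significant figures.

At the limit, (Qr·Cr + Qe·Cₑ)/(Qr + Qe) = 5.6:
Cₑ = (10990·5.6 − 9990·0) / 998.0 = 61.66 mg/L.

61.7 mg/L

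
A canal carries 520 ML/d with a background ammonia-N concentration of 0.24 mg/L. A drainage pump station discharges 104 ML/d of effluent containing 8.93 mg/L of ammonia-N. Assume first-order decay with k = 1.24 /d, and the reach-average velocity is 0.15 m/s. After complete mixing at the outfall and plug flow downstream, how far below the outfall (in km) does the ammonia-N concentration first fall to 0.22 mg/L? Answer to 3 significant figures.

Conservation of mass: C = (520.0·0.2400 + 104.0·8.930) / 624.0 = 1054/624.0 = 1.688 mg/L.
Set 1.688·exp(−k·t) = 0.22 → t = ln(1.688/0.22)/k = 142000 s = 39.44 h.
Distance = v·t = 0.15·142000 = 21300 m = 21.30 km.

21.3 km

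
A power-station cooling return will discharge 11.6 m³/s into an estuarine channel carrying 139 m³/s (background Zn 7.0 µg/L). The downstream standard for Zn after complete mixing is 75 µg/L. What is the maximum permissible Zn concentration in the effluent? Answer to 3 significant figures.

890 µg/L

At the limit, (Qr·Cr + Qe·Cₑ)/(Qr + Qe) = 75:
Cₑ = (150.6·75 − 139.0·7.000) / 11.60 = 889.8 µg/L.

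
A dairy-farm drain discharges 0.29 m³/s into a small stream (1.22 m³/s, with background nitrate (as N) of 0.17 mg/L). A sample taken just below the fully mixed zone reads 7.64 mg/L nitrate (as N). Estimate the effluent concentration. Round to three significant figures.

Mass balance: 1.220·0.1700 + 0.2900·Cₑ = 1.510·7.640
→ Cₑ = (1.510·7.640 − 1.220·0.1700) / 0.2900 = 39.07 mg/L.

39.1 mg/L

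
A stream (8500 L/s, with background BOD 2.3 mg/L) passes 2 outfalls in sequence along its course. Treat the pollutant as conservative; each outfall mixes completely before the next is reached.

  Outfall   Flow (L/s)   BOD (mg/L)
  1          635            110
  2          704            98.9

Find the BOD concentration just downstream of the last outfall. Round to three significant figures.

After outfall 1: Q = 8500 + 635.0 = 9135 L/s; C = (8500·2.300 + 635.0·110.0)/9135 = 9.787 mg/L.
After outfall 2: Q = 9135 + 704.0 = 9839 L/s; C = (9135·9.787 + 704.0·98.90)/9839 = 16.16 mg/L.

16.2 mg/L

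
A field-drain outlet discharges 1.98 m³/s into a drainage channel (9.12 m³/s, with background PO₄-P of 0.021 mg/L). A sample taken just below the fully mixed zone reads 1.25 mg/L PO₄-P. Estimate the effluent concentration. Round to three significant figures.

6.91 mg/L

Mass balance: 9.120·0.02100 + 1.980·Cₑ = 11.10·1.250
→ Cₑ = (11.10·1.250 − 9.120·0.02100) / 1.980 = 6.911 mg/L.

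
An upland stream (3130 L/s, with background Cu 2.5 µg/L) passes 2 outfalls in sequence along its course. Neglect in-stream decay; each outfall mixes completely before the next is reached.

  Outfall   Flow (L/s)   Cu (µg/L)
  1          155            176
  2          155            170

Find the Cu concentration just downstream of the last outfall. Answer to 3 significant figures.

17.9 µg/L

Outfall 1: combined Q = 3285 L/s; C = (3130·2.500 + 155.0·176.0)/3285 = 10.69 µg/L.
Outfall 2: combined Q = 3440 L/s; C = (3285·10.69 + 155.0·170.0)/3440 = 17.86 µg/L.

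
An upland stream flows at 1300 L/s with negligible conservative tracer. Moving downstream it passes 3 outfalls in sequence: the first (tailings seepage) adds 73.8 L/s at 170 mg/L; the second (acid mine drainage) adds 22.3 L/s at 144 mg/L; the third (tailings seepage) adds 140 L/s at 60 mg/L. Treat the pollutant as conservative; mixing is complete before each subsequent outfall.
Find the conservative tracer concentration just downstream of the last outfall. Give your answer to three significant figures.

After outfall 1: Q = 1300 + 73.80 = 1374 L/s; C = (1300·0 + 73.80·170.0)/1374 = 9.132 mg/L.
After outfall 2: Q = 1374 + 22.30 = 1396 L/s; C = (1374·9.132 + 22.30·144.0)/1396 = 11.29 mg/L.
After outfall 3: Q = 1396 + 140.0 = 1536 L/s; C = (1396·11.29 + 140.0·60.00)/1536 = 15.73 mg/L.

15.7 mg/L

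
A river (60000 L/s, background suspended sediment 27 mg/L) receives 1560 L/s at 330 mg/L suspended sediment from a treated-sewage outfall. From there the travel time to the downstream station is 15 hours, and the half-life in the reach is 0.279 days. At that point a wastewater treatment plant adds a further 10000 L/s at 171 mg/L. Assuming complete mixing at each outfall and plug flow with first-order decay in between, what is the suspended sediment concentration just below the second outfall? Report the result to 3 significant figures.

30.2 mg/L

Mixed concentration C = ΣQC/ΣQ = (60000·27.00 + 1560·330.0) / 61560 = 2135000/61560 = 34.68 mg/L; combined flow 61560 L/s.
Half-life 0.279 d → k = ln 2 / 0.279 = 2.484 d⁻¹.
First-order decay: C = 34.68·exp(−k·t) = 34.68·0.2117 = 7.340 mg/L.
At the second outfall, C = (61560·7.340 + 10000·171.0) / (61560 + 10000) = 30.21 mg/L.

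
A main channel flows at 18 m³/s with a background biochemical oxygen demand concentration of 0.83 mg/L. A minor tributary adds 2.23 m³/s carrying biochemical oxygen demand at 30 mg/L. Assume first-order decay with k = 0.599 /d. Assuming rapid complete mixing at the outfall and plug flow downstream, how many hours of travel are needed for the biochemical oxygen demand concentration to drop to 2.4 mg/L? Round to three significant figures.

20.9 h

Conservation of mass: C = (18.00·0.8300 + 2.230·30.00) / 20.23 = 81.84/20.23 = 4.045 mg/L.
4.045·exp(−k·t) = 2.4 → t = ln(4.045/2.4)/k = 75310 s = 20.92 h.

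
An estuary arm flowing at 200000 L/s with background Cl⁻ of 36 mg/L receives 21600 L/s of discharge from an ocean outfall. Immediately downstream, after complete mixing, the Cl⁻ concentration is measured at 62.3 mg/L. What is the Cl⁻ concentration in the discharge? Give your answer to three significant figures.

306 mg/L

Mass balance: 200000·36.00 + 21600·Cₑ = 221600·62.30
→ Cₑ = (221600·62.30 − 200000·36.00) / 21600 = 305.8 mg/L.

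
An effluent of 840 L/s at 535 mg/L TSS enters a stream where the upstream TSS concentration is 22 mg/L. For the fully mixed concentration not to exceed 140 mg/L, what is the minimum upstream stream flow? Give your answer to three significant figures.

Set C_mix = 140: (Q·22.00 + 840.0·535.0) / (Q + 840.0) = 140
→ Q = 840.0·(535.0 − 140)/(140 − 22.00) = 2812 L/s.

2810 L/s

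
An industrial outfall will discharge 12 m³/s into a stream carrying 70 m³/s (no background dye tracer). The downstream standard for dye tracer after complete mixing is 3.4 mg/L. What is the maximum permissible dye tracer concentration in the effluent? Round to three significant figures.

At the limit, (Qr·Cr + Qe·Cₑ)/(Qr + Qe) = 3.4:
Cₑ = (82.00·3.4 − 70.00·0) / 12.00 = 23.23 mg/L.

23.2 mg/L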